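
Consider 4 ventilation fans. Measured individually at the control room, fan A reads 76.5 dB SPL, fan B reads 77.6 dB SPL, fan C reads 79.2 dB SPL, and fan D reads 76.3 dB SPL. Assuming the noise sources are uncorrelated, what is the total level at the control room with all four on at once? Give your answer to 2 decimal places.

83.58 dB SPL

Add the sources as powers (linear), then convert back to dB:
L_total = 10·log₁₀(10^(76.5/10) + 10^(77.6/10) + 10^(79.2/10) + 10^(76.3/10)) = 10·log₁₀(228000000) = 83.58 dB SPL.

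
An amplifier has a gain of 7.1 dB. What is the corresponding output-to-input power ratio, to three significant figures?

Power ratio = 10^(dB/10).
10^(7.1/10) = 10^(0.7100) = 5.13.

5.13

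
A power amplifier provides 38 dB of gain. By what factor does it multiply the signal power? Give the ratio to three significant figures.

Power ratio = 10^(dB/10).
10^(38/10) = 10^(3.800) = 6310.

6310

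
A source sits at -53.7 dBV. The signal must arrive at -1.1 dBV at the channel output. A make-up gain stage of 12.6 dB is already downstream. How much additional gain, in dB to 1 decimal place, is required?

40.0 dB

The required make-up gain is the shortfall in the dB sum.
G = -1.1 − (-53.7) − 12.6 = 40.0 dB.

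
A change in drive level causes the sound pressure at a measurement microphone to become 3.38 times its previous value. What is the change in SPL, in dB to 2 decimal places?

10.58 dB

Sound pressure is an amplitude quantity: ΔL = 20·log₁₀(p₂/p₁).
20·log₁₀(3.38) = 10.58 dB.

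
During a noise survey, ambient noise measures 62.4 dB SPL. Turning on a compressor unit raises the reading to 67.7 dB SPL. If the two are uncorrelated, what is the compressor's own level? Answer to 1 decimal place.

Background correction is a power subtraction:
L_src = 10·log₁₀(10^(67.7/10) − 10^(62.4/10)) = 10·log₁₀(4151000) = 66.2 dB SPL.

66.2 dB SPL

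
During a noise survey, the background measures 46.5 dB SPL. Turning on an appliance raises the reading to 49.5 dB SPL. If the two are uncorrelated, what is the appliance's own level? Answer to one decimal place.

46.5 dB SPL

Subtract intensities: L_src = 10·log₁₀(10^(L_total/10) − 10^(L_bg/10)).
L_src = 10·log₁₀(10^(49.5/10) − 10^(46.5/10)) = 10·log₁₀(44460) = 46.5 dB SPL.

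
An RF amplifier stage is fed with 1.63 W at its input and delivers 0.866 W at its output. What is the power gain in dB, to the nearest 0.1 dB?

Power ratio → dB uses the 10·log₁₀ form:
10·log₁₀(0.866/1.63) = 10·log₁₀(0.5313) = -2.7 dB.

-2.7 dB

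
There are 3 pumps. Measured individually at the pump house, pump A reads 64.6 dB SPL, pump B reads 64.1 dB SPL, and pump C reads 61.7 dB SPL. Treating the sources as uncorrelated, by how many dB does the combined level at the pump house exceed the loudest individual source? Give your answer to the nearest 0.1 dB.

3.8 dB

Add the sources as powers (linear), then convert back to dB:
L_total = 10·log₁₀(10^(64.6/10) + 10^(64.1/10) + 10^(61.7/10)) = 68.41 dB SPL.
Excess over the loudest (64.6 dB): 68.41 − 64.6 = 3.8 dB.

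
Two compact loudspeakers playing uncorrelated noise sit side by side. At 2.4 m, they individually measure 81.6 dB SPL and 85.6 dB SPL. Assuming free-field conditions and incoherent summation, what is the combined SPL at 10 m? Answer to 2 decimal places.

Combined at 2.4 m: 10·log₁₀(10^(81.6/10)+10^(85.6/10)) = 87.055 dB SPL.
Then apply −20·log₁₀(10/2.4) = -12.396 dB → 74.66 dB SPL.

74.66 dB SPL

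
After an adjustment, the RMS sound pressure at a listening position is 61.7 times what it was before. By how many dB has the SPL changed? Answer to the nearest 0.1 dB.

35.8 dB

SPL change from a pressure ratio uses the 20·log₁₀ form:
20·log₁₀(61.7) = 35.8 dB.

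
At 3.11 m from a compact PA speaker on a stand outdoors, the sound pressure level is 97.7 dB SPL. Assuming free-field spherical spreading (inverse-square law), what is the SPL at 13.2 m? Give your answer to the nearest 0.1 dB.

85.1 dB SPL

Free-field point source: level drops by 20·log₁₀ of the distance ratio.
ΔL = −20·log₁₀(13.2/3.11) = -12.56 dB, so L₂ = 97.7 + (-12.56) = 85.1 dB SPL.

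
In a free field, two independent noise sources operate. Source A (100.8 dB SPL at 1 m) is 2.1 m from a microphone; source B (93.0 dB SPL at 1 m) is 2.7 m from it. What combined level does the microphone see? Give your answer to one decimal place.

94.8 dB SPL

At the listener: L_A = 100.8 − 20·log₁₀(2.1) = 94.36 dB; L_B = 93.0 − 20·log₁₀(2.7) = 84.37 dB.
Combined: 10·log₁₀(10^(94.36/10)+10^(84.37/10)) = 94.8 dB SPL.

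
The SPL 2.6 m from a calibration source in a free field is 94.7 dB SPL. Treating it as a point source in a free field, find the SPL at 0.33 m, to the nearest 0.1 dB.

Free-field point source: level drops by 20·log₁₀ of the distance ratio.
ΔL = −20·log₁₀(0.33/2.6) = 17.93 dB, so L₂ = 94.7 + (17.93) = 112.6 dB SPL.

112.6 dB SPL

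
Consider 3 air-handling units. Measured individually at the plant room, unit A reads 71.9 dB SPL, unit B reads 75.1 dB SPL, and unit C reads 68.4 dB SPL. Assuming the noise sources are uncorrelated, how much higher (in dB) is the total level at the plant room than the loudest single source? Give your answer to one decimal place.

Incoherent sources sum as intensities:
L_total = 10·log₁₀(10^(71.9/10) + 10^(75.1/10) + 10^(68.4/10)) = 77.39 dB SPL.
Excess over the loudest (75.1 dB): 77.39 − 75.1 = 2.3 dB.

2.3 dB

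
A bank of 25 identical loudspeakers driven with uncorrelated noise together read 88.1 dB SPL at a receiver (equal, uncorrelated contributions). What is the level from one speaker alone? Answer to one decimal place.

74.1 dB SPL

25 equal incoherent sources add 10·log₁₀(25) = 13.98 dB over one source.
L_one = 88.1 − 13.98 = 74.1 dB SPL.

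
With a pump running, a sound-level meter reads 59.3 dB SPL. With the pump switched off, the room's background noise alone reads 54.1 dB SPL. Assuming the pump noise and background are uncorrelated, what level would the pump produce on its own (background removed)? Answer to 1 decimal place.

57.7 dB SPL

Background correction is a power subtraction:
L_src = 10·log₁₀(10^(59.3/10) − 10^(54.1/10)) = 10·log₁₀(594100) = 57.7 dB SPL.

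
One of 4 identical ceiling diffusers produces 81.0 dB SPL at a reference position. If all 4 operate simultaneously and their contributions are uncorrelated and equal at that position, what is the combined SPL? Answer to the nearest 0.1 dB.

4 equal incoherent sources raise the level by 10·log₁₀(4) = 6.02 dB.
L_total = 81.0 + 6.02 = 87.0 dB SPL.

87.0 dB SPL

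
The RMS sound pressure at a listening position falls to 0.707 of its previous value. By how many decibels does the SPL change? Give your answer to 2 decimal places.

SPL change from a pressure ratio uses the 20·log₁₀ form:
20·log₁₀(0.707) = -3.01 dB.

-3.01 dB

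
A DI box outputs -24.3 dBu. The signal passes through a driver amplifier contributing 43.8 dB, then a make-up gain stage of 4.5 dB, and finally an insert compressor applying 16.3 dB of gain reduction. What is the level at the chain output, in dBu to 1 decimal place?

Gain stages sum in dB:
-24.3 + 43.8 + 4.5 − 16.3 = +7.7 dBu.

+7.7 dBu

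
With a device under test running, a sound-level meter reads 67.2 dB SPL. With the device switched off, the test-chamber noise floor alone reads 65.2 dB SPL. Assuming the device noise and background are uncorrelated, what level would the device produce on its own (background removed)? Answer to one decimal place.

Subtract intensities: L_src = 10·log₁₀(10^(L_total/10) − 10^(L_bg/10)).
L_src = 10·log₁₀(10^(67.2/10) − 10^(65.2/10)) = 10·log₁₀(1937000) = 62.9 dB SPL.

62.9 dB SPL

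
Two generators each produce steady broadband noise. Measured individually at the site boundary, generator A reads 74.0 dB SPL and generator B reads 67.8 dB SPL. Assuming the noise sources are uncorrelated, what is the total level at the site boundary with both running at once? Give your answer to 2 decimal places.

74.93 dB SPL

Incoherent sources sum as intensities:
L_total = 10·log₁₀(10^(74.0/10) + 10^(67.8/10)) = 10·log₁₀(31140000) = 74.93 dB SPL.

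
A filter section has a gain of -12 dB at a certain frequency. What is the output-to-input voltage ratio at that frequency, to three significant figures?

Voltage ratio = 10^(dB/20).
10^(-12/20) = 10^(-0.6000) = 0.251.

0.251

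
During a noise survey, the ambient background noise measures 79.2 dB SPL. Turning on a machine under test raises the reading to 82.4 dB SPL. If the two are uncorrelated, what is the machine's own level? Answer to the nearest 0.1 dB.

79.6 dB SPL

Remove the background by subtracting linear intensities:
L_src = 10·log₁₀(10^(82.4/10) − 10^(79.2/10)) = 10·log₁₀(90600000) = 79.6 dB SPL.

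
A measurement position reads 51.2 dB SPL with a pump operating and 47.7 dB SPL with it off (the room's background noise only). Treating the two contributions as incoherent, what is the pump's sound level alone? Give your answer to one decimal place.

Subtract intensities: L_src = 10·log₁₀(10^(L_total/10) − 10^(L_bg/10)).
L_src = 10·log₁₀(10^(51.2/10) − 10^(47.7/10)) = 10·log₁₀(72940) = 48.6 dB SPL.

48.6 dB SPL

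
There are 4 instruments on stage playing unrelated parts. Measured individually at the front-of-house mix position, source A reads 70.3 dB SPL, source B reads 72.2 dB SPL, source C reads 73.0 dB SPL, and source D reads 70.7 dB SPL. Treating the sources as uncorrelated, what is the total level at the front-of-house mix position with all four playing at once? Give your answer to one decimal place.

77.7 dB SPL

Add the sources as powers (linear), then convert back to dB:
L_total = 10·log₁₀(10^(70.3/10) + 10^(72.2/10) + 10^(73.0/10) + 10^(70.7/10)) = 10·log₁₀(59010000) = 77.7 dB SPL.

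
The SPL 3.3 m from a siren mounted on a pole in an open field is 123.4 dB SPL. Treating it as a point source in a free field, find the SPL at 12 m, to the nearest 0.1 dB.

Free-field point source: level drops by 20·log₁₀ of the distance ratio.
ΔL = −20·log₁₀(12/3.3) = -11.21 dB, so L₂ = 123.4 + (-11.21) = 112.2 dB SPL.

112.2 dB SPL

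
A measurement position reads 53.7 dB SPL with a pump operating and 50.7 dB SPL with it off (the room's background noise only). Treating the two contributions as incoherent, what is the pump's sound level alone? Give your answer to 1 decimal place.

Remove the background by subtracting linear intensities:
L_src = 10·log₁₀(10^(53.7/10) − 10^(50.7/10)) = 10·log₁₀(116900) = 50.7 dB SPL.

50.7 dB SPL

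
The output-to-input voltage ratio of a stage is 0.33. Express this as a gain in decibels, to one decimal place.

Voltage ratio → dB uses the 20·log₁₀ form:
20·log₁₀(0.33) = -9.6 dB.

-9.6 dB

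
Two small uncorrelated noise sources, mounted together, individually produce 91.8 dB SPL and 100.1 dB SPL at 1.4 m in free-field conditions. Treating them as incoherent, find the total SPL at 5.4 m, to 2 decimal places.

88.97 dB SPL

Combined at 1.4 m: 10·log₁₀(10^(91.8/10)+10^(100.1/10)) = 100.699 dB SPL.
Then apply −20·log₁₀(5.4/1.4) = -11.725 dB → 88.97 dB SPL.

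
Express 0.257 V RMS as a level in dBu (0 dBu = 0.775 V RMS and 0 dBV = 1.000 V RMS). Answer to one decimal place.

dBu = 20·log₁₀(V / 0.775 V).
20·log₁₀(0.257/0.775) = -9.6 dBu.

-9.6 dBu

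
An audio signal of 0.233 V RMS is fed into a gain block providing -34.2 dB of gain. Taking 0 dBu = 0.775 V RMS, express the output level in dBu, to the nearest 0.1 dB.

-44.6 dBu

Input level: 20·log₁₀(0.233/0.775) = -10.44 dBu.
Output: -10.44 − 34.2 = -44.6 dBu.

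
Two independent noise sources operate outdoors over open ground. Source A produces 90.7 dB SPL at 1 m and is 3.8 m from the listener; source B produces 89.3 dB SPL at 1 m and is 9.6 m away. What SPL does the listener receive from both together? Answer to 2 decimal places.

At the listener: L_A = 90.7 − 20·log₁₀(3.8) = 79.104 dB; L_B = 89.3 − 20·log₁₀(9.6) = 69.655 dB.
Combined: 10·log₁₀(10^(79.104/10)+10^(69.655/10)) = 79.57 dB SPL.

79.57 dB SPL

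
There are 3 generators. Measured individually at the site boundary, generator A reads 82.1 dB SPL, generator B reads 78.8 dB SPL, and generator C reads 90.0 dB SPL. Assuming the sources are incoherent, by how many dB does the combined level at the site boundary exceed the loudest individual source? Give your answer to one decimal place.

0.9 dB

Incoherent sources sum as intensities:
L_total = 10·log₁₀(10^(82.1/10) + 10^(78.8/10) + 10^(90.0/10)) = 90.93 dB SPL.
Excess over the loudest (90.0 dB): 90.93 − 90.0 = 0.9 dB.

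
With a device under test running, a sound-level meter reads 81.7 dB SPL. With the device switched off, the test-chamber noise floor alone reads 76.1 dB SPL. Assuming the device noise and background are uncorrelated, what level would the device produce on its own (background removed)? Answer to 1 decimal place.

Remove the background by subtracting linear intensities:
L_src = 10·log₁₀(10^(81.7/10) − 10^(76.1/10)) = 10·log₁₀(107200000) = 80.3 dB SPL.

80.3 dB SPL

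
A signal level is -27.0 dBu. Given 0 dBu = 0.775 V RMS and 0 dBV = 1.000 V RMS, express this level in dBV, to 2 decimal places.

-29.21 dBV

The offset between the scales is 20·log₁₀(0.775/1.000) = −2.214 dB.
So dBV = -27.0 − 2.214 = -29.21 dBV.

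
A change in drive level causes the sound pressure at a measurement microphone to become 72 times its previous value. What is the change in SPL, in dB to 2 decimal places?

37.15 dB

Sound pressure is an amplitude quantity: ΔL = 20·log₁₀(p₂/p₁).
20·log₁₀(72) = 37.15 dB.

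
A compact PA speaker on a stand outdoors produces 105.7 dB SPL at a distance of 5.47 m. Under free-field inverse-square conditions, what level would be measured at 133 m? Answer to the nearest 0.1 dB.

Inverse-square spreading gives ΔL = −20·log₁₀(d₂/d₁).
ΔL = −20·log₁₀(133/5.47) = -27.72 dB, so L₂ = 105.7 + (-27.72) = 78.0 dB SPL.

78.0 dB SPL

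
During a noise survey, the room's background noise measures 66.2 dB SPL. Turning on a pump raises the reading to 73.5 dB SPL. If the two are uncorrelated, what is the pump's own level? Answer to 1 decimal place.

Remove the background by subtracting linear intensities:
L_src = 10·log₁₀(10^(73.5/10) − 10^(66.2/10)) = 10·log₁₀(18220000) = 72.6 dB SPL.

72.6 dB SPL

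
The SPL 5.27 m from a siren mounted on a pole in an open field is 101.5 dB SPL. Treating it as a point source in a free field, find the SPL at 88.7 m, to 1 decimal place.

77.0 dB SPL

Inverse-square spreading gives ΔL = −20·log₁₀(d₂/d₁).
ΔL = −20·log₁₀(88.7/5.27) = -24.52 dB, so L₂ = 101.5 + (-24.52) = 77.0 dB SPL.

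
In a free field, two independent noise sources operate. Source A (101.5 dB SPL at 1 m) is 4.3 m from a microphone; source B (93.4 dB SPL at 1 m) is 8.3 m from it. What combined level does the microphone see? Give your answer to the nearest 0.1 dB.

At the listener: L_A = 101.5 − 20·log₁₀(4.3) = 88.83 dB; L_B = 93.4 − 20·log₁₀(8.3) = 75.02 dB.
Combined: 10·log₁₀(10^(88.83/10)+10^(75.02/10)) = 89.0 dB SPL.

89.0 dB SPL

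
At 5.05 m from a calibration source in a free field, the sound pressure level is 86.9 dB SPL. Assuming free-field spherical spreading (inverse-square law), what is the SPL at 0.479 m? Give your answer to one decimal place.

Inverse-square spreading gives ΔL = −20·log₁₀(d₂/d₁).
ΔL = −20·log₁₀(0.479/5.05) = 20.46 dB, so L₂ = 86.9 + (20.46) = 107.4 dB SPL.

107.4 dB SPL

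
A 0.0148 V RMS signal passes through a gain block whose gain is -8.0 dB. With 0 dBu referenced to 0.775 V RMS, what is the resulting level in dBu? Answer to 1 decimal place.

Input level: 20·log₁₀(0.0148/0.775) = -34.38 dBu.
Output: -34.38 − 8.0 = -42.4 dBu.

-42.4 dBu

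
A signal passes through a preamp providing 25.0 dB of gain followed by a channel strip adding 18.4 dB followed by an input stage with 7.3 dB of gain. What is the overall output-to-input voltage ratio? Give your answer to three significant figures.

343

Net gain = 25.0 + 18.4 + 7.3 = 50.7 dB.
Voltage ratio = 10^(50.7/20) = 343.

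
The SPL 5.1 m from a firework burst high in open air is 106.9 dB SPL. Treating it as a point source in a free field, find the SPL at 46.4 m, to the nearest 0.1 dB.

For a point source in a free field, ΔL = −20·log₁₀(d₂/d₁).
ΔL = −20·log₁₀(46.4/5.1) = -19.18 dB, so L₂ = 106.9 + (-19.18) = 87.7 dB SPL.

87.7 dB SPL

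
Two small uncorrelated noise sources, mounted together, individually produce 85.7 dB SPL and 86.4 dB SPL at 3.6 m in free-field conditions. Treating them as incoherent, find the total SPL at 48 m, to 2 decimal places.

66.58 dB SPL

Combined at 3.6 m: 10·log₁₀(10^(85.7/10)+10^(86.4/10)) = 89.074 dB SPL.
Then apply −20·log₁₀(48/3.6) = -22.499 dB → 66.58 dB SPL.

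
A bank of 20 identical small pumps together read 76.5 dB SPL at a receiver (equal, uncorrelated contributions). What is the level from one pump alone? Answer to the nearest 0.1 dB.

63.5 dB SPL

20 equal incoherent sources add 10·log₁₀(20) = 13.01 dB over one source.
L_one = 76.5 − 13.01 = 63.5 dB SPL.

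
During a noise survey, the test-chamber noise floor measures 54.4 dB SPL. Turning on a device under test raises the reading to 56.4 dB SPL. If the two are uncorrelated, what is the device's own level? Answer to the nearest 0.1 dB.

52.1 dB SPL

Remove the background by subtracting linear intensities:
L_src = 10·log₁₀(10^(56.4/10) − 10^(54.4/10)) = 10·log₁₀(161100) = 52.1 dB SPL.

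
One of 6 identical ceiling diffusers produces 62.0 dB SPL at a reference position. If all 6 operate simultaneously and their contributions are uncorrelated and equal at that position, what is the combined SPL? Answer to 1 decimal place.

6 equal incoherent sources raise the level by 10·log₁₀(6) = 7.78 dB.
L_total = 62.0 + 7.78 = 69.8 dB SPL.

69.8 dB SPL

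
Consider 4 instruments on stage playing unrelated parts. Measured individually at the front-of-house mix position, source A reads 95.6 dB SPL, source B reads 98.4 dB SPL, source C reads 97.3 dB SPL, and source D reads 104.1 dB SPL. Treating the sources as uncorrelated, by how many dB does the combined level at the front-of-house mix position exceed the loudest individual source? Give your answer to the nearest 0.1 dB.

Incoherent sources sum as intensities:
L_total = 10·log₁₀(10^(95.6/10) + 10^(98.4/10) + 10^(97.3/10) + 10^(104.1/10)) = 106.19 dB SPL.
Excess over the loudest (104.1 dB): 106.19 − 104.1 = 2.1 dB.

2.1 dB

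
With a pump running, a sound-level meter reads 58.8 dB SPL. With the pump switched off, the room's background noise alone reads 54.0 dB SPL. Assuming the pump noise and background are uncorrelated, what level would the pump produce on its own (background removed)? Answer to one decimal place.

57.1 dB SPL

Remove the background by subtracting linear intensities:
L_src = 10·log₁₀(10^(58.8/10) − 10^(54.0/10)) = 10·log₁₀(507400) = 57.1 dB SPL.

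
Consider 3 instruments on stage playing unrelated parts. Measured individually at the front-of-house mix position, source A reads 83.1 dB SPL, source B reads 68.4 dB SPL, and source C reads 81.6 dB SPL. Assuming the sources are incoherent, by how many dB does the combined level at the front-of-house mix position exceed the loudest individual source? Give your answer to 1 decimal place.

Add the sources as powers (linear), then convert back to dB:
L_total = 10·log₁₀(10^(83.1/10) + 10^(68.4/10) + 10^(81.6/10)) = 85.51 dB SPL.
Excess over the loudest (83.1 dB): 85.51 − 83.1 = 2.4 dB.

2.4 dB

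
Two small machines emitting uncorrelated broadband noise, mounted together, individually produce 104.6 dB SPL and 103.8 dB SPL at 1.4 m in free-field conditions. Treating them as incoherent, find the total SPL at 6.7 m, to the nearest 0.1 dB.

Combined at 1.4 m: 10·log₁₀(10^(104.6/10)+10^(103.8/10)) = 107.23 dB SPL.
Then apply −20·log₁₀(6.7/1.4) = -13.60 dB → 93.6 dB SPL.

93.6 dB SPL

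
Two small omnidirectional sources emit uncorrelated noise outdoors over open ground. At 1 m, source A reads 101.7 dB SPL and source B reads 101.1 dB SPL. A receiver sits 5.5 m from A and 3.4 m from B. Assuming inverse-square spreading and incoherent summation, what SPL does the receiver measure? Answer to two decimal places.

92.05 dB SPL

At the listener: L_A = 101.7 − 20·log₁₀(5.5) = 86.893 dB; L_B = 101.1 − 20·log₁₀(3.4) = 90.470 dB.
Combined: 10·log₁₀(10^(86.893/10)+10^(90.470/10)) = 92.05 dB SPL.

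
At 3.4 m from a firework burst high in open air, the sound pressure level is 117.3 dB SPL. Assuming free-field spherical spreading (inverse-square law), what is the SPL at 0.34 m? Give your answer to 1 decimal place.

137.3 dB SPL

Free-field point source: level drops by 20·log₁₀ of the distance ratio.
ΔL = −20·log₁₀(0.34/3.4) = 20.00 dB, so L₂ = 117.3 + (20.00) = 137.3 dB SPL.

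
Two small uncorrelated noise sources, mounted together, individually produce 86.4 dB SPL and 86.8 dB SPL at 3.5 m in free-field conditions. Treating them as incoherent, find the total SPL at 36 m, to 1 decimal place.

69.4 dB SPL

Combined at 3.5 m: 10·log₁₀(10^(86.4/10)+10^(86.8/10)) = 89.61 dB SPL.
Then apply −20·log₁₀(36/3.5) = -20.24 dB → 69.4 dB SPL.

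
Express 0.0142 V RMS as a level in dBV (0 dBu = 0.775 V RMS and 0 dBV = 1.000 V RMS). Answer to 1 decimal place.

dBV = 20·log₁₀(V / 1.000 V).
20·log₁₀(0.0142/1.000) = -37.0 dBV.

-37.0 dBV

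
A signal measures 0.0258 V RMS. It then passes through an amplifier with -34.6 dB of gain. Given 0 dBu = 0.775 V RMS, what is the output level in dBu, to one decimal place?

-64.2 dBu

Input level: 20·log₁₀(0.0258/0.775) = -29.55 dBu.
Output: -29.55 − 34.6 = -64.2 dBu.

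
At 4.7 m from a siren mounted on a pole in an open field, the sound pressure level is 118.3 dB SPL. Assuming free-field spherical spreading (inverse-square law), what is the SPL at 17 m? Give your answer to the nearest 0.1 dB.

Inverse-square spreading gives ΔL = −20·log₁₀(d₂/d₁).
ΔL = −20·log₁₀(17/4.7) = -11.17 dB, so L₂ = 118.3 + (-11.17) = 107.1 dB SPL.

107.1 dB SPL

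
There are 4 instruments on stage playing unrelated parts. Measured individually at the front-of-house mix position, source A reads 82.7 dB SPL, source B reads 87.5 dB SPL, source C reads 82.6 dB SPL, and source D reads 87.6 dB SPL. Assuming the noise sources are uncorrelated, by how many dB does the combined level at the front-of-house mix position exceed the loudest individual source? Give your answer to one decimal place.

Add the sources as powers (linear), then convert back to dB:
L_total = 10·log₁₀(10^(82.7/10) + 10^(87.5/10) + 10^(82.6/10) + 10^(87.6/10)) = 91.78 dB SPL.
Excess over the loudest (87.6 dB): 91.78 − 87.6 = 4.2 dB.

4.2 dB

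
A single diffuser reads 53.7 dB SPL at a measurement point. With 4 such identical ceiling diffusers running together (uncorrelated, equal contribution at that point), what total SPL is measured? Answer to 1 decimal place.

59.7 dB SPL

4 equal incoherent sources raise the level by 10·log₁₀(4) = 6.02 dB.
L_total = 53.7 + 6.02 = 59.7 dB SPL.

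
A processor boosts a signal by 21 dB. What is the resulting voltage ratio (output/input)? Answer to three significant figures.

Voltage ratio = 10^(dB/20).
10^(21/20) = 10^(1.050) = 11.2.

11.2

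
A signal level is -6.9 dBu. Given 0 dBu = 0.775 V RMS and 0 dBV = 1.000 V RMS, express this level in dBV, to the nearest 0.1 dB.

-9.1 dBV

The offset between the scales is 20·log₁₀(0.775/1.000) = −2.214 dB.
So dBV = -6.9 − 2.214 = -9.1 dBV.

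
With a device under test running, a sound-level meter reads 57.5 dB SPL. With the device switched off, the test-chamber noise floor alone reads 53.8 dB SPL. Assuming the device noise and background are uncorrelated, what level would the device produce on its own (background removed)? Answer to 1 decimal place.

Remove the background by subtracting linear intensities:
L_src = 10·log₁₀(10^(57.5/10) − 10^(53.8/10)) = 10·log₁₀(322500) = 55.1 dB SPL.

55.1 dB SPL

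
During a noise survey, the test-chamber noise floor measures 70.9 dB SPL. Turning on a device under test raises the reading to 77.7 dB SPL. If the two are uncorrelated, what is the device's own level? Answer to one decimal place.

76.7 dB SPL

Remove the background by subtracting linear intensities:
L_src = 10·log₁₀(10^(77.7/10) − 10^(70.9/10)) = 10·log₁₀(46580000) = 76.7 dB SPL.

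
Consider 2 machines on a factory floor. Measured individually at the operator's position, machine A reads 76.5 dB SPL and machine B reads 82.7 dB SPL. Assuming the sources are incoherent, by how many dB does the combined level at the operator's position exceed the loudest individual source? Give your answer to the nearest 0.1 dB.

0.9 dB

Incoherent sources sum as intensities:
L_total = 10·log₁₀(10^(76.5/10) + 10^(82.7/10)) = 83.63 dB SPL.
Excess over the loudest (82.7 dB): 83.63 − 82.7 = 0.9 dB.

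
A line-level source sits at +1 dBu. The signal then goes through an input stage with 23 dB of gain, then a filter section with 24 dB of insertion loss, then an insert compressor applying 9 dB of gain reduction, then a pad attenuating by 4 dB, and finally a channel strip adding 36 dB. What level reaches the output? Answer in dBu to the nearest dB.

+23 dBu

Cascaded gains and losses add directly in dB.
+1 + 23 − 24 − 9 − 4 + 36 = +23 dBu.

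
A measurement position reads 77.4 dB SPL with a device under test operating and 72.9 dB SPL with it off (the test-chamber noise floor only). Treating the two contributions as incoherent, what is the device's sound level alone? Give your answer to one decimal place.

Subtract intensities: L_src = 10·log₁₀(10^(L_total/10) − 10^(L_bg/10)).
L_src = 10·log₁₀(10^(77.4/10) − 10^(72.9/10)) = 10·log₁₀(35460000) = 75.5 dB SPL.

75.5 dB SPL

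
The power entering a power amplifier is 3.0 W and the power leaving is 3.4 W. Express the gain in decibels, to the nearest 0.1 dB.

0.5 dB

For a power ratio, dB = 10·log₁₀(P₂/P₁).
10·log₁₀(3.4/3.0) = 10·log₁₀(1.133) = 0.5 dB.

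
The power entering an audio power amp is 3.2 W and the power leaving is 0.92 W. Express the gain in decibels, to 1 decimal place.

For a power ratio, dB = 10·log₁₀(P₂/P₁).
10·log₁₀(0.92/3.2) = 10·log₁₀(0.2875) = -5.4 dB.

-5.4 dB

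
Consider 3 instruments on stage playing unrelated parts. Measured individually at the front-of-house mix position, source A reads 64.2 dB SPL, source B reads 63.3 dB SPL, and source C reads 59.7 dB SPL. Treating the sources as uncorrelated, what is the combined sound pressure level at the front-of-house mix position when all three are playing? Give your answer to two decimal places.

67.56 dB SPL

Incoherent sources sum as intensities:
L_total = 10·log₁₀(10^(64.2/10) + 10^(63.3/10) + 10^(59.7/10)) = 10·log₁₀(5701000) = 67.56 dB SPL.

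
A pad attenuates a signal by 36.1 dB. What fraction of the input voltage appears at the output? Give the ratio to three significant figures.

Voltage ratio = 10^(dB/20).
10^(-36.1/20) = 10^(-1.805) = 0.0157.

0.0157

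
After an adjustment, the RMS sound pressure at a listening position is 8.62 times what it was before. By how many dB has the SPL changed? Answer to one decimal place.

SPL change from a pressure ratio uses the 20·log₁₀ form:
20·log₁₀(8.62) = 18.7 dB.

18.7 dB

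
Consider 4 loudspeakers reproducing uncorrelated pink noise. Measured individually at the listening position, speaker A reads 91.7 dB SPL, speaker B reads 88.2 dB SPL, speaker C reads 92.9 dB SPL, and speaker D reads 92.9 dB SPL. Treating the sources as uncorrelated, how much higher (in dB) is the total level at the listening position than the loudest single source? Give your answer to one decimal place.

Incoherent sources sum as intensities:
L_total = 10·log₁₀(10^(91.7/10) + 10^(88.2/10) + 10^(92.9/10) + 10^(92.9/10)) = 97.81 dB SPL.
Excess over the loudest (92.9 dB): 97.81 − 92.9 = 4.9 dB.

4.9 dB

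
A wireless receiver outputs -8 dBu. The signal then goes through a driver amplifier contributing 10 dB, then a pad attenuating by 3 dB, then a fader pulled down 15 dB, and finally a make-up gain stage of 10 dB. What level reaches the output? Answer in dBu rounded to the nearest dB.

-6 dBu

In dB, series stages simply add:
-8 + 10 − 3 − 15 + 10 = -6 dBu.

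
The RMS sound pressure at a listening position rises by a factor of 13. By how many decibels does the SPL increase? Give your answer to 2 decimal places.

22.28 dB

Sound pressure is an amplitude quantity: ΔL = 20·log₁₀(p₂/p₁).
20·log₁₀(13) = 22.28 dB.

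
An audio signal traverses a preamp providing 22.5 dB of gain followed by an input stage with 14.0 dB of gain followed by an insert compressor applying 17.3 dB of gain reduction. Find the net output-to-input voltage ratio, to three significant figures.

Net gain = 22.5 + 14.0 + (−17.3) = 19.2 dB.
Voltage ratio = 10^(19.2/20) = 9.12.

9.12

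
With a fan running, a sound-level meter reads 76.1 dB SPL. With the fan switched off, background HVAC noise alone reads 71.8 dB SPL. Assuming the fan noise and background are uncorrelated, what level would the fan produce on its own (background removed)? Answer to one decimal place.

74.1 dB SPL

Background correction is a power subtraction:
L_src = 10·log₁₀(10^(76.1/10) − 10^(71.8/10)) = 10·log₁₀(25600000) = 74.1 dB SPL.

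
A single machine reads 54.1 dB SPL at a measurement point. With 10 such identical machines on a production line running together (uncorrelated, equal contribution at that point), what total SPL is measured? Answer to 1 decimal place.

10 equal incoherent sources raise the level by 10·log₁₀(10) = 10.00 dB.
L_total = 54.1 + 10.00 = 64.1 dB SPL.

64.1 dB SPL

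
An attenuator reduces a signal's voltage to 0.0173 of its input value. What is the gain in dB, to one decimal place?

-35.2 dB

Voltage is an amplitude quantity, so gain = 20·log₁₀(V_out/V_in).
20·log₁₀(0.0173) = -35.2 dB.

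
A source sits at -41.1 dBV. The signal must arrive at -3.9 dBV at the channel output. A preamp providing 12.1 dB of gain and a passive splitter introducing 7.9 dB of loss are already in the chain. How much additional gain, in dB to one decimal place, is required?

The required make-up gain is the shortfall in the dB sum.
G = -3.9 − (-41.1) − 12.1 + 7.9 = 33.0 dB.

33.0 dB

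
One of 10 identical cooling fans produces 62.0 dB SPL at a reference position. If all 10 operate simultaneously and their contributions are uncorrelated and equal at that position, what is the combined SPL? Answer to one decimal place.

10 equal incoherent sources raise the level by 10·log₁₀(10) = 10.00 dB.
L_total = 62.0 + 10.00 = 72.0 dB SPL.

72.0 dB SPL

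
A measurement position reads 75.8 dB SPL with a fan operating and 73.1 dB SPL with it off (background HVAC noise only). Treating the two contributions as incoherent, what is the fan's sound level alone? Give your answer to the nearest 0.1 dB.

Remove the background by subtracting linear intensities:
L_src = 10·log₁₀(10^(75.8/10) − 10^(73.1/10)) = 10·log₁₀(17600000) = 72.5 dB SPL.

72.5 dB SPL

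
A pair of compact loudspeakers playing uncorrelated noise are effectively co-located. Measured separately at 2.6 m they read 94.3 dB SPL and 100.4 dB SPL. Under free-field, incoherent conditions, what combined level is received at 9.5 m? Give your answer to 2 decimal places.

90.10 dB SPL

Combined at 2.6 m: 10·log₁₀(10^(94.3/10)+10^(100.4/10)) = 101.353 dB SPL.
Then apply −20·log₁₀(9.5/2.6) = -11.255 dB → 90.10 dB SPL.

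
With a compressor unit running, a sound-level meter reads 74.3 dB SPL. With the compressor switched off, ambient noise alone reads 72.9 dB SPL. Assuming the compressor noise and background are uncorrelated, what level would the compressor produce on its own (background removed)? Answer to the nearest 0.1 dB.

68.7 dB SPL

Subtract intensities: L_src = 10·log₁₀(10^(L_total/10) − 10^(L_bg/10)).
L_src = 10·log₁₀(10^(74.3/10) − 10^(72.9/10)) = 10·log₁₀(7417000) = 68.7 dB SPL.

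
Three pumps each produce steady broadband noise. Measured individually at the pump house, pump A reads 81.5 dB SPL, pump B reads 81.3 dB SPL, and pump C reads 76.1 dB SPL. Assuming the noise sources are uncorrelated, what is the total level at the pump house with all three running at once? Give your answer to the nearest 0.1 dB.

85.0 dB SPL

Add the sources as powers (linear), then convert back to dB:
L_total = 10·log₁₀(10^(81.5/10) + 10^(81.3/10) + 10^(76.1/10)) = 10·log₁₀(316900000) = 85.0 dB SPL.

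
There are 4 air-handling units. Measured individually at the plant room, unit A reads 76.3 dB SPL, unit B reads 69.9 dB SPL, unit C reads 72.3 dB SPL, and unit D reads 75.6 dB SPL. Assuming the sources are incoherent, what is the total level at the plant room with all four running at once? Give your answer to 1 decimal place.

Uncorrelated sources add in intensity (power), not in dB.
L_total = 10·log₁₀(10^(76.3/10) + 10^(69.9/10) + 10^(72.3/10) + 10^(75.6/10)) = 10·log₁₀(105700000) = 80.2 dB SPL.

80.2 dB SPL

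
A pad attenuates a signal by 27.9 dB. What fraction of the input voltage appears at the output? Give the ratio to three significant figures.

Voltage ratio = 10^(dB/20).
10^(-27.9/20) = 10^(-1.395) = 0.0403.

0.0403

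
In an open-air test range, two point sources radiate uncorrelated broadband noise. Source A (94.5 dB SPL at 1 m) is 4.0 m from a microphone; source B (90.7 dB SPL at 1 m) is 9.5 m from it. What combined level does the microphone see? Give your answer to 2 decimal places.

At the listener: L_A = 94.5 − 20·log₁₀(4.0) = 82.459 dB; L_B = 90.7 − 20·log₁₀(9.5) = 71.146 dB.
Combined: 10·log₁₀(10^(82.459/10)+10^(71.146/10)) = 82.77 dB SPL.

82.77 dB SPL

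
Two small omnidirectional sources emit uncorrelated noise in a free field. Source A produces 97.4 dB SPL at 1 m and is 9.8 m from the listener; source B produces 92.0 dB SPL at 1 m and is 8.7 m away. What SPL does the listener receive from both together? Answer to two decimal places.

At the listener: L_A = 97.4 − 20·log₁₀(9.8) = 77.575 dB; L_B = 92.0 − 20·log₁₀(8.7) = 73.210 dB.
Combined: 10·log₁₀(10^(77.575/10)+10^(73.210/10)) = 78.93 dB SPL.

78.93 dB SPL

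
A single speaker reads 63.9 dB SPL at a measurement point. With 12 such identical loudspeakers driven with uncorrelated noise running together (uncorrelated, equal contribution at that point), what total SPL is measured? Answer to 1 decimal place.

12 equal incoherent sources raise the level by 10·log₁₀(12) = 10.79 dB.
L_total = 63.9 + 10.79 = 74.7 dB SPL.

74.7 dB SPL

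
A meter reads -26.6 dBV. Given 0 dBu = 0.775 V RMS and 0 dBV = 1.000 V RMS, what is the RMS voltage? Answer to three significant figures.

0.0468 V

V = 1.000 V × 10^(-26.6/20).
= 1.000 × 0.04677 = 0.0468 V.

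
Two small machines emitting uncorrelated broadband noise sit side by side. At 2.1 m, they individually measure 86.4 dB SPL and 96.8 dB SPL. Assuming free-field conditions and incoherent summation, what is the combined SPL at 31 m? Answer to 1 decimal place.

Combined at 2.1 m: 10·log₁₀(10^(86.4/10)+10^(96.8/10)) = 97.18 dB SPL.
Then apply −20·log₁₀(31/2.1) = -23.38 dB → 73.8 dB SPL.

73.8 dB SPL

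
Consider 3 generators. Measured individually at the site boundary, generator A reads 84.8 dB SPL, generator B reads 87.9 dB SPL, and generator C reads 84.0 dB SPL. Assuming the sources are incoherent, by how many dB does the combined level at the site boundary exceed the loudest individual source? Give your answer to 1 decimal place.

Uncorrelated sources add in intensity (power), not in dB.
L_total = 10·log₁₀(10^(84.8/10) + 10^(87.9/10) + 10^(84.0/10)) = 90.68 dB SPL.
Excess over the loudest (87.9 dB): 90.68 − 87.9 = 2.8 dB.

2.8 dB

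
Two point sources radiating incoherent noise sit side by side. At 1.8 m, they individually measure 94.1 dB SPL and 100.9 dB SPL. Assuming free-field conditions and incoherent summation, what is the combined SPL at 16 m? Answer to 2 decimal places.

82.75 dB SPL

Combined at 1.8 m: 10·log₁₀(10^(94.1/10)+10^(100.9/10)) = 101.724 dB SPL.
Then apply −20·log₁₀(16/1.8) = -18.977 dB → 82.75 dB SPL.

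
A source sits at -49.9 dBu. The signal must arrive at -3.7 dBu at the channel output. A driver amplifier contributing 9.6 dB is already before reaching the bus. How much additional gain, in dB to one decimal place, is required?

The required make-up gain is the shortfall in the dB sum.
G = -3.7 − (-49.9) − 9.6 = 36.6 dB.

36.6 dB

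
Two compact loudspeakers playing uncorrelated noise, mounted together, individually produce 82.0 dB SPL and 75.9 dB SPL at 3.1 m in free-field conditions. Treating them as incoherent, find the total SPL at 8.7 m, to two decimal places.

Combined at 3.1 m: 10·log₁₀(10^(82.0/10)+10^(75.9/10)) = 82.953 dB SPL.
Then apply −20·log₁₀(8.7/3.1) = -8.963 dB → 73.99 dB SPL.

73.99 dB SPL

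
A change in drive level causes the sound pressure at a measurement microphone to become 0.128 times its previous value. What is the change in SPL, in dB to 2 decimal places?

Sound pressure is an amplitude quantity: ΔL = 20·log₁₀(p₂/p₁).
20·log₁₀(0.128) = -17.86 dB.

-17.86 dB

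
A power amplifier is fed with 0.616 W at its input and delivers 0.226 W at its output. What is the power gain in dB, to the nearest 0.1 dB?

Power ratio → dB uses the 10·log₁₀ form:
10·log₁₀(0.226/0.616) = 10·log₁₀(0.3669) = -4.4 dB.

-4.4 dB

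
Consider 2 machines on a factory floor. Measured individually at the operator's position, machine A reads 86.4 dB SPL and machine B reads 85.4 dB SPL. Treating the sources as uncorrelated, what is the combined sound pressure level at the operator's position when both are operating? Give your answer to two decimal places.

Add the sources as powers (linear), then convert back to dB:
L_total = 10·log₁₀(10^(86.4/10) + 10^(85.4/10)) = 10·log₁₀(783300000) = 88.94 dB SPL.

88.94 dB SPL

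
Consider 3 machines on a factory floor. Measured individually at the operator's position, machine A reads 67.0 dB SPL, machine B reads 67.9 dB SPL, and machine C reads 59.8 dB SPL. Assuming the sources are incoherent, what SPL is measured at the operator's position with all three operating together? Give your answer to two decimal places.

Add the sources as powers (linear), then convert back to dB:
L_total = 10·log₁₀(10^(67.0/10) + 10^(67.9/10) + 10^(59.8/10)) = 10·log₁₀(12130000) = 70.84 dB SPL.

70.84 dB SPL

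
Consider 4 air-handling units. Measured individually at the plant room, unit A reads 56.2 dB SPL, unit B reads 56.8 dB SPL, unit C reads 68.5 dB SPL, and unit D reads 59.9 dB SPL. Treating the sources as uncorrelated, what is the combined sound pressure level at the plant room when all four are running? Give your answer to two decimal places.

Add the sources as powers (linear), then convert back to dB:
L_total = 10·log₁₀(10^(56.2/10) + 10^(56.8/10) + 10^(68.5/10) + 10^(59.9/10)) = 10·log₁₀(8952000) = 69.52 dB SPL.

69.52 dB SPL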